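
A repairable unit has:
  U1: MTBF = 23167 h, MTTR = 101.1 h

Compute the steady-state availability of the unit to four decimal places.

0.9957

A(U1) = MTBF/(MTBF+MTTR) = 23167/(23167+101.1) = 0.9957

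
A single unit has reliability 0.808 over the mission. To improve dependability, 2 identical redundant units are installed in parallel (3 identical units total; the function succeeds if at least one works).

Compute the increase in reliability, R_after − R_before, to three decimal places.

0.185

R_before = 0.808
R_after = 1 − (1 − 0.808)^3 = 0.993
ΔR = 0.993 − 0.808 = 0.185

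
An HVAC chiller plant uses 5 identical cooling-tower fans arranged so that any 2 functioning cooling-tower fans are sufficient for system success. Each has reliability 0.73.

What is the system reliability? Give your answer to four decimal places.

R = Σ_{i=2}^{5} C(5,i) p^i (1−p)^{5−i} with p = 0.73
C(5,2)·0.73^2·0.27^3 = 0.104891
C(5,3)·0.73^3·0.27^2 = 0.283593
C(5,4)·0.73^4·0.27^1 = 0.383376
C(5,5)·0.73^5·0.27^0 = 0.207307
Sum = 0.9792

0.9792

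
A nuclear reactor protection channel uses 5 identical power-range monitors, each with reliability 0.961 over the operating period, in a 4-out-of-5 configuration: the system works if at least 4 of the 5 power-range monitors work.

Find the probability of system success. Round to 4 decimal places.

R = Σ_{i=4}^{5} C(5,i) p^i (1−p)^{5−i} with p = 0.961
C(5,4)·0.961^4·0.039^1 = 0.166314
C(5,5)·0.961^5·0.039^0 = 0.819628
Sum = 0.9859

0.9859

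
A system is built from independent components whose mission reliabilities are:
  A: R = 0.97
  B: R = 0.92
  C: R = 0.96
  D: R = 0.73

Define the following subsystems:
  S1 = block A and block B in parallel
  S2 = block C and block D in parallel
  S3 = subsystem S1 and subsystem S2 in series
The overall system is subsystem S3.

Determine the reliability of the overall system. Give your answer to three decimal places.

Parallel (A and B): 1 − (1 − 0.97000)(1 − 0.92000) = 0.99760
Parallel (C and D): 1 − (1 − 0.96000)(1 − 0.73000) = 0.98920
Series ([0.99760] and [0.98920]): 0.99760 × 0.98920 = 0.987

0.987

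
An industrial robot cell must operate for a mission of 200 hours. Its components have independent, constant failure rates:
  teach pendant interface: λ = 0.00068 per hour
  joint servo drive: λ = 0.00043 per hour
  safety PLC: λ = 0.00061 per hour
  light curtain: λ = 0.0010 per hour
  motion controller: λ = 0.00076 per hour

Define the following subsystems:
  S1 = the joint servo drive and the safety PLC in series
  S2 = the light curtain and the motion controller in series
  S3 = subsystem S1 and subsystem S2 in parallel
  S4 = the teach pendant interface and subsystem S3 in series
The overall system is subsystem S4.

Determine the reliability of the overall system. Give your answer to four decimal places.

0.8242

R(teach pendant interface) = exp(−0.00068 × 200) = 0.872843
R(joint servo drive) = exp(−0.00043 × 200) = 0.917594
R(safety PLC) = exp(−0.00061 × 200) = 0.885148
R(light curtain) = exp(−0.0010 × 200) = 0.818731
R(motion controller) = exp(−0.00076 × 200) = 0.858988
Series (joint servo drive and safety PLC): 0.917594 × 0.885148 = 0.812206
Series (light curtain and motion controller): 0.818731 × 0.858988 = 0.703280
Parallel ([0.812206] and [0.703280]): 1 − (1 − 0.812206)(1 − 0.703280) = 0.944278
Series (teach pendant interface and [0.944278]): 0.872843 × 0.944278 = 0.8242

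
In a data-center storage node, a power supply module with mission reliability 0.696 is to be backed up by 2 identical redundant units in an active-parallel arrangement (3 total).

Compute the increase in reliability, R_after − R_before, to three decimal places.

0.276

R_before = 0.696
R_after = 1 − (1 − 0.696)^3 = 0.972
ΔR = 0.972 − 0.696 = 0.276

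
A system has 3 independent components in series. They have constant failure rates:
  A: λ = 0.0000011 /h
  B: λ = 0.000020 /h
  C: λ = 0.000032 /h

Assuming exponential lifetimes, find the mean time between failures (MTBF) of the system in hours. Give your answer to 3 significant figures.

18800

Series of exponential components: λ_sys = Σ λ_i
λ_sys = 0.0000011 + 0.000020 + 0.000032 = 5.3100e-05 /h
MTBF = 1 / λ_sys = 18800 h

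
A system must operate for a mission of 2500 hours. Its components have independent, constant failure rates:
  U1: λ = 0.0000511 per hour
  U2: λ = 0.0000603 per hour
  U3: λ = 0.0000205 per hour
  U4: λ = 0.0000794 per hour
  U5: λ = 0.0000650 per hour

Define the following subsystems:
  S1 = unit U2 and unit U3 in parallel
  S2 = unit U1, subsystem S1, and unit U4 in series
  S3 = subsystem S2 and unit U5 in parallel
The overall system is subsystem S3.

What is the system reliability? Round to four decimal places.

R(U1) = exp(−0.0000511 × 2500) = 0.880073
R(U2) = exp(−0.0000603 × 2500) = 0.860063
R(U3) = exp(−0.0000205 × 2500) = 0.950041
R(U4) = exp(−0.0000794 × 2500) = 0.819960
R(U5) = exp(−0.0000650 × 2500) = 0.850016
Parallel (U2 and U3): 1 − (1 − 0.860063)(1 − 0.950041) = 0.993009
Series (U1, [0.993009], and U4): 0.880073 × 0.993009 × 0.819960 = 0.716580
Parallel ([0.716580] and U5): 1 − (1 − 0.716580)(1 − 0.850016) = 0.9575

0.9575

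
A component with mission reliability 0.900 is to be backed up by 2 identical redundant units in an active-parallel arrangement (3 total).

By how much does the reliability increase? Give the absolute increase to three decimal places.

R_before = 0.900
R_after = 1 − (1 − 0.900)^3 = 0.999
ΔR = 0.999 − 0.900 = 0.099

0.099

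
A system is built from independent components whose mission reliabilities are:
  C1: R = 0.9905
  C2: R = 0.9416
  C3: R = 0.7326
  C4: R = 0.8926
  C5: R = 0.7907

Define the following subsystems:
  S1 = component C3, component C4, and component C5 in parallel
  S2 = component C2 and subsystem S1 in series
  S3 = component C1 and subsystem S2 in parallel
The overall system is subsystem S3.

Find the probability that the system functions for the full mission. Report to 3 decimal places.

Parallel (C3, C4, and C5): 1 − (1 − 0.73260)(1 − 0.89260)(1 − 0.79070) = 0.99399
Series (C2 and [0.99399]): 0.94160 × 0.99399 = 0.93594
Parallel (C1 and [0.93594]): 1 − (1 − 0.99050)(1 − 0.93594) = 0.999

0.999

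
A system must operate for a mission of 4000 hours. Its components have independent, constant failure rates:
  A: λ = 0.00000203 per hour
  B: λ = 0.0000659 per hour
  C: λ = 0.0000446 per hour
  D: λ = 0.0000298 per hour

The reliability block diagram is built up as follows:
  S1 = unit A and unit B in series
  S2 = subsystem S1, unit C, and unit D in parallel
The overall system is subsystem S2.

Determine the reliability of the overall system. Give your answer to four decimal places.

0.9956

R(A) = exp(−0.00000203 × 4000) = 0.991913
R(B) = exp(−0.0000659 × 4000) = 0.768281
R(C) = exp(−0.0000446 × 4000) = 0.836608
R(D) = exp(−0.0000298 × 4000) = 0.887630
Series (A and B): 0.991913 × 0.768281 = 0.762068
Parallel ([0.762068], C, and D): 1 − (1 − 0.762068)(1 − 0.836608)(1 − 0.887630) = 0.9956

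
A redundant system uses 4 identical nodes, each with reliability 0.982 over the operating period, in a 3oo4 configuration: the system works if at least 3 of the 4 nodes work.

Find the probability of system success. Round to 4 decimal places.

0.9981

R = Σ_{i=3}^{4} C(4,i) p^i (1−p)^{4−i} with p = 0.982
C(4,3)·0.982^3·0.018^1 = 0.068182
C(4,4)·0.982^4·0.018^0 = 0.929921
Sum = 0.9981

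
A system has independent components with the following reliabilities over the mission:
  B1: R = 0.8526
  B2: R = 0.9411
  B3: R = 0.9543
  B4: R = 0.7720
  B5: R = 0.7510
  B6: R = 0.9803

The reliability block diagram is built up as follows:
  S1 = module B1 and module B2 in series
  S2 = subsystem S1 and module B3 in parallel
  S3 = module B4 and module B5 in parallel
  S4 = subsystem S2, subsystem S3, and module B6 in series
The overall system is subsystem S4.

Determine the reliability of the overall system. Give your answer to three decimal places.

Series (B1 and B2): 0.85260 × 0.94110 = 0.80238
Parallel ([0.80238] and B3): 1 − (1 − 0.80238)(1 − 0.95430) = 0.99097
Parallel (B4 and B5): 1 − (1 − 0.77200)(1 − 0.75100) = 0.94323
Series ([0.99097], [0.94323], and B6): 0.99097 × 0.94323 × 0.98030 = 0.916

0.916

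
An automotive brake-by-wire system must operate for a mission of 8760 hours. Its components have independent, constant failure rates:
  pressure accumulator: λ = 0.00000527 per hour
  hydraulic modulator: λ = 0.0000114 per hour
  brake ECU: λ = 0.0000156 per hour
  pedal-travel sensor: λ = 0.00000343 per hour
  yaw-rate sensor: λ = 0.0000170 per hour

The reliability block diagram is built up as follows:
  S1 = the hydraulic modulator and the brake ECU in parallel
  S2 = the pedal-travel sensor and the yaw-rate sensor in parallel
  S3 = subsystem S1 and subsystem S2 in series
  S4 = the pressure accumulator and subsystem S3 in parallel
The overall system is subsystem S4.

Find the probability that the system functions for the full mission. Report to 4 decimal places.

R(pressure accumulator) = exp(−0.00000527 × 8760) = 0.954884
R(hydraulic modulator) = exp(−0.0000114 × 8760) = 0.904960
R(brake ECU) = exp(−0.0000156 × 8760) = 0.872270
R(pedal-travel sensor) = exp(−0.00000343 × 8760) = 0.970400
R(yaw-rate sensor) = exp(−0.0000170 × 8760) = 0.861638
Parallel (hydraulic modulator and brake ECU): 1 − (1 − 0.904960)(1 − 0.872270) = 0.987861
Parallel (pedal-travel sensor and yaw-rate sensor): 1 − (1 − 0.970400)(1 − 0.861638) = 0.995904
Series ([0.987861] and [0.995904]): 0.987861 × 0.995904 = 0.983815
Parallel (pressure accumulator and [0.983815]): 1 − (1 − 0.954884)(1 − 0.983815) = 0.9993

0.9993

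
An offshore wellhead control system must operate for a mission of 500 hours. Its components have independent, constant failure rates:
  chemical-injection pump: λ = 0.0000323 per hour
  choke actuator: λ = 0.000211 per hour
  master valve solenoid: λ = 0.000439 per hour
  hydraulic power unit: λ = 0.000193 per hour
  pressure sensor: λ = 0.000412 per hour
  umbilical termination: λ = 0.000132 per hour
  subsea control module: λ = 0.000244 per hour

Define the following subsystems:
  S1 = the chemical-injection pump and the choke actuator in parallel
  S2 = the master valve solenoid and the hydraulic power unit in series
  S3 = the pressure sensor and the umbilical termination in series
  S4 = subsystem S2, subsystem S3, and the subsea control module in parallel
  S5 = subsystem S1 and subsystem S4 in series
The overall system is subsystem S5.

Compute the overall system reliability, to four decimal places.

0.9910

R(chemical-injection pump) = exp(−0.0000323 × 500) = 0.983980
R(choke actuator) = exp(−0.000211 × 500) = 0.899874
R(master valve solenoid) = exp(−0.000439 × 500) = 0.802920
R(hydraulic power unit) = exp(−0.000193 × 500) = 0.908010
R(pressure sensor) = exp(−0.000412 × 500) = 0.813833
R(umbilical termination) = exp(−0.000132 × 500) = 0.936131
R(subsea control module) = exp(−0.000244 × 500) = 0.885148
Parallel (chemical-injection pump and choke actuator): 1 − (1 − 0.983980)(1 − 0.899874) = 0.998396
Series (master valve solenoid and hydraulic power unit): 0.802920 × 0.908010 = 0.729059
Series (pressure sensor and umbilical termination): 0.813833 × 0.936131 = 0.761854
Parallel ([0.729059], [0.761854], and subsea control module): 1 − (1 − 0.729059)(1 − 0.761854)(1 − 0.885148) = 0.992589
Series ([0.998396] and [0.992589]): 0.998396 × 0.992589 = 0.9910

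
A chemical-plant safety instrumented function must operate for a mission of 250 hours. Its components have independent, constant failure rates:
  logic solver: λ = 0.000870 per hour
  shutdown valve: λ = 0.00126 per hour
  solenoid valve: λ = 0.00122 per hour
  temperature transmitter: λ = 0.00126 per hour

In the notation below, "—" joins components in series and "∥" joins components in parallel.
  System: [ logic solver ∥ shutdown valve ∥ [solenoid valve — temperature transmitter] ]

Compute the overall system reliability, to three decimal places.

R(logic solver) = exp(−0.000870 × 250) = 0.80453
R(shutdown valve) = exp(−0.00126 × 250) = 0.72979
R(solenoid valve) = exp(−0.00122 × 250) = 0.73712
R(temperature transmitter) = exp(−0.00126 × 250) = 0.72979
Series (solenoid valve and temperature transmitter): 0.73712 × 0.72979 = 0.53794
Parallel (logic solver, shutdown valve, and [0.53794]): 1 − (1 − 0.80453)(1 − 0.72979)(1 − 0.53794) = 0.976

0.976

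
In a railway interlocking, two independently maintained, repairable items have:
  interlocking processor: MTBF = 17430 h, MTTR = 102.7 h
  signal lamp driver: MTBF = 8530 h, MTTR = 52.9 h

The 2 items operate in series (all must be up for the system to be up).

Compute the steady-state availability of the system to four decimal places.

A(interlocking processor) = MTBF/(MTBF+MTTR) = 17430/(17430+102.7) = 0.994142
A(signal lamp driver) = MTBF/(MTBF+MTTR) = 8530/(8530+52.9) = 0.993837
Series availability: 0.994142 × 0.993837 = 0.9880

0.9880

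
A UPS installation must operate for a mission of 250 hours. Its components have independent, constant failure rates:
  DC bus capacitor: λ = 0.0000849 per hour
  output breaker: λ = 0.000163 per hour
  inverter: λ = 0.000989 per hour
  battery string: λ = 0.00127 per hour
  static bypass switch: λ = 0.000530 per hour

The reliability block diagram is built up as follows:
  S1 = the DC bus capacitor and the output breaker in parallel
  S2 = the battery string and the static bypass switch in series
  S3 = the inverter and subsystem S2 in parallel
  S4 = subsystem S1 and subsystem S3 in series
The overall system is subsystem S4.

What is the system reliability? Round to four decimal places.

0.9198

R(DC bus capacitor) = exp(−0.0000849 × 250) = 0.978999
R(output breaker) = exp(−0.000163 × 250) = 0.960069
R(inverter) = exp(−0.000989 × 250) = 0.780945
R(battery string) = exp(−0.00127 × 250) = 0.727967
R(static bypass switch) = exp(−0.000530 × 250) = 0.875903
Parallel (DC bus capacitor and output breaker): 1 − (1 − 0.978999)(1 − 0.960069) = 0.999161
Series (battery string and static bypass switch): 0.727967 × 0.875903 = 0.637628
Parallel (inverter and [0.637628]): 1 − (1 − 0.780945)(1 − 0.637628) = 0.920621
Series ([0.999161] and [0.920621]): 0.999161 × 0.920621 = 0.9198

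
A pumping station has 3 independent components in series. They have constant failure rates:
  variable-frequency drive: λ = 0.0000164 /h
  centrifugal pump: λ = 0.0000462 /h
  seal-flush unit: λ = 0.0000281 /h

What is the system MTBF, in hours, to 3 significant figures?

Series of exponential components: λ_sys = Σ λ_i
λ_sys = 0.0000164 + 0.0000462 + 0.0000281 = 9.0700e-05 /h
MTBF = 1 / λ_sys = 11000 h

11000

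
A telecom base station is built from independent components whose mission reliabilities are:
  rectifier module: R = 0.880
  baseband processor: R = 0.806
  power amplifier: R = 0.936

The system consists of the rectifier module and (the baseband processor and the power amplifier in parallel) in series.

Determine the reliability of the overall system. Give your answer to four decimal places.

0.8691

Parallel (baseband processor and power amplifier): 1 − (1 − 0.806000)(1 − 0.936000) = 0.987584
Series (rectifier module and [0.987584]): 0.880000 × 0.987584 = 0.8691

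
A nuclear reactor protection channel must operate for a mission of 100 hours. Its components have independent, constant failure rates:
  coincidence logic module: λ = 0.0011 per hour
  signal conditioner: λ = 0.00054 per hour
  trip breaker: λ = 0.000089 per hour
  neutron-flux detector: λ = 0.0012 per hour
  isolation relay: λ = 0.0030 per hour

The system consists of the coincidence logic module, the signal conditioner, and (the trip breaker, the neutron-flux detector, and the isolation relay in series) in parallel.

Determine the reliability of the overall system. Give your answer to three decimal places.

R(coincidence logic module) = exp(−0.0011 × 100) = 0.89583
R(signal conditioner) = exp(−0.00054 × 100) = 0.94743
R(trip breaker) = exp(−0.000089 × 100) = 0.99114
R(neutron-flux detector) = exp(−0.0012 × 100) = 0.88692
R(isolation relay) = exp(−0.0030 × 100) = 0.74082
Series (trip breaker, neutron-flux detector, and isolation relay): 0.99114 × 0.88692 × 0.74082 = 0.65123
Parallel (coincidence logic module, signal conditioner, and [0.65123]): 1 − (1 − 0.89583)(1 − 0.94743)(1 − 0.65123) = 0.998

0.998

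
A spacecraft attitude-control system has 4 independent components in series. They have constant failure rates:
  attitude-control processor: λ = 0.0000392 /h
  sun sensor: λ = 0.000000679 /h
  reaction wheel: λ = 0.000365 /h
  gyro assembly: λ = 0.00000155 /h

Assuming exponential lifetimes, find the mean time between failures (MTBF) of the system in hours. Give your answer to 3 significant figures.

Series of exponential components: λ_sys = Σ λ_i
λ_sys = 0.0000392 + 0.000000679 + 0.000365 + 0.00000155 = 4.0643e-04 /h
MTBF = 1 / λ_sys = 2460 h

2460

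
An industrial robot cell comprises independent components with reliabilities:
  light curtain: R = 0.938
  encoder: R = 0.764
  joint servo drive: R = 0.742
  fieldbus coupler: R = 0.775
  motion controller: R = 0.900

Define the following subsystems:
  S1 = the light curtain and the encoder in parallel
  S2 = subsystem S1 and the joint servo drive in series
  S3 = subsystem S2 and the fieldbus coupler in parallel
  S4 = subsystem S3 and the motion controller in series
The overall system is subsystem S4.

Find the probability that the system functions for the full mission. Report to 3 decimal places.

Parallel (light curtain and encoder): 1 − (1 − 0.93800)(1 − 0.76400) = 0.98537
Series ([0.98537] and joint servo drive): 0.98537 × 0.74200 = 0.73114
Parallel ([0.73114] and fieldbus coupler): 1 − (1 − 0.73114)(1 − 0.77500) = 0.93951
Series ([0.93951] and motion controller): 0.93951 × 0.90000 = 0.846

0.846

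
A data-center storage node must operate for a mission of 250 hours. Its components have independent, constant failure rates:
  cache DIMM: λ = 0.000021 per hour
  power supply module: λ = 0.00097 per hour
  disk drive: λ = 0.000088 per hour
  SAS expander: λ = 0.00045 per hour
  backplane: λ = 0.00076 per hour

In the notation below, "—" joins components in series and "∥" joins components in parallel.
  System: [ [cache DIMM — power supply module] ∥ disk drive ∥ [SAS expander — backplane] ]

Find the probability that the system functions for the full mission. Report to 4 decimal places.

0.9988

R(cache DIMM) = exp(−0.000021 × 250) = 0.994764
R(power supply module) = exp(−0.00097 × 250) = 0.784664
R(disk drive) = exp(−0.000088 × 250) = 0.978240
R(SAS expander) = exp(−0.00045 × 250) = 0.893597
R(backplane) = exp(−0.00076 × 250) = 0.826959
Series (cache DIMM and power supply module): 0.994764 × 0.784664 = 0.780555
Series (SAS expander and backplane): 0.893597 × 0.826959 = 0.738968
Parallel ([0.780555], disk drive, and [0.738968]): 1 − (1 − 0.780555)(1 − 0.978240)(1 − 0.738968) = 0.9988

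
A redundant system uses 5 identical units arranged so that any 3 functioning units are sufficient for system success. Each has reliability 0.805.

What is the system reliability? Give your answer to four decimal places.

R = Σ_{i=3}^{5} C(5,i) p^i (1−p)^{5−i} with p = 0.805
C(5,3)·0.805^3·0.195^2 = 0.198361
C(5,4)·0.805^4·0.195^1 = 0.409438
C(5,5)·0.805^5·0.195^0 = 0.338049
Sum = 0.9458

0.9458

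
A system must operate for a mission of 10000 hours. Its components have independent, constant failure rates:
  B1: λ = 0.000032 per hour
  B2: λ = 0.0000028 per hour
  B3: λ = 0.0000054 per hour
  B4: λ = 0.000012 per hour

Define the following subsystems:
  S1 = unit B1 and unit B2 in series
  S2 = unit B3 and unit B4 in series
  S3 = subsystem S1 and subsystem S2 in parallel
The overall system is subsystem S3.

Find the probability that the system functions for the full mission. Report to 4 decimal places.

0.9531

R(B1) = exp(−0.000032 × 10000) = 0.726149
R(B2) = exp(−0.0000028 × 10000) = 0.972388
R(B3) = exp(−0.0000054 × 10000) = 0.947432
R(B4) = exp(−0.000012 × 10000) = 0.886920
Series (B1 and B2): 0.726149 × 0.972388 = 0.706099
Series (B3 and B4): 0.947432 × 0.886920 = 0.840296
Parallel ([0.706099] and [0.840296]): 1 − (1 − 0.706099)(1 − 0.840296) = 0.9531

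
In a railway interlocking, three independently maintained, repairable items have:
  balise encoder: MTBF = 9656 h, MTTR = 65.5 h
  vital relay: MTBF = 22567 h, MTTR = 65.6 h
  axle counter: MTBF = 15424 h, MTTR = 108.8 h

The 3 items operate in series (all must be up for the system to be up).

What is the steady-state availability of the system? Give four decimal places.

0.9834

A(balise encoder) = MTBF/(MTBF+MTTR) = 9656/(9656+65.5) = 0.993262
A(vital relay) = MTBF/(MTBF+MTTR) = 22567/(22567+65.6) = 0.997102
A(axle counter) = MTBF/(MTBF+MTTR) = 15424/(15424+108.8) = 0.992995
Series availability: 0.993262 × 0.997102 × 0.992995 = 0.9834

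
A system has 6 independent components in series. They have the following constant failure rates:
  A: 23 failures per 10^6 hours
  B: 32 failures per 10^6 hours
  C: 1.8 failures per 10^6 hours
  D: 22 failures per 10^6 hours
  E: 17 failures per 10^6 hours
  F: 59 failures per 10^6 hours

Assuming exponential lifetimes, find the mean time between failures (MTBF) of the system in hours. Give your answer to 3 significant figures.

Series of exponential components: λ_sys = Σ λ_i
λ_sys = 0.000023 + 0.000032 + 0.0000018 + 0.000022 + 0.000017 + 0.000059 = 1.5480e-04 /h
MTBF = 1 / λ_sys = 6460 h

6460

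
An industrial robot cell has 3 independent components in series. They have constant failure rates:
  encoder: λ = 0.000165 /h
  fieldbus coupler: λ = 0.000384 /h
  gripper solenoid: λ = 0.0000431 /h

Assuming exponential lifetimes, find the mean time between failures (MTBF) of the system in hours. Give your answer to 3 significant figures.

1690

Series of exponential components: λ_sys = Σ λ_i
λ_sys = 0.000165 + 0.000384 + 0.0000431 = 5.9210e-04 /h
MTBF = 1 / λ_sys = 1690 h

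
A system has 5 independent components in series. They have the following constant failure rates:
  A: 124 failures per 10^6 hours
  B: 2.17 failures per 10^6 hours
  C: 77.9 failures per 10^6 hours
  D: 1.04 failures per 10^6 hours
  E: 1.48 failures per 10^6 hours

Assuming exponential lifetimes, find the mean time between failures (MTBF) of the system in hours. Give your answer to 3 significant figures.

4840

Series of exponential components: λ_sys = Σ λ_i
λ_sys = 0.000124 + 0.00000217 + 0.0000779 + 0.00000104 + 0.00000148 = 2.0659e-04 /h
MTBF = 1 / λ_sys = 4840 h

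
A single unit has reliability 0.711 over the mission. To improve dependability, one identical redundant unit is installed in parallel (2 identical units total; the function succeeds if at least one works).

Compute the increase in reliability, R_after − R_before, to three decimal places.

R_before = 0.711
R_after = 1 − (1 − 0.711)^2 = 0.916
ΔR = 0.916 − 0.711 = 0.205

0.205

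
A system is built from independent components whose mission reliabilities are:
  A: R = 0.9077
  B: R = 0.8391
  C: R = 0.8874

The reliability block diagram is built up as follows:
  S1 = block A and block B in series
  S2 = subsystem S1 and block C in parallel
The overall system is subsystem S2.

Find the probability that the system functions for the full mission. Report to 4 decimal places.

0.9732

Series (A and B): 0.907700 × 0.839100 = 0.761651
Parallel ([0.761651] and C): 1 − (1 − 0.761651)(1 − 0.887400) = 0.9732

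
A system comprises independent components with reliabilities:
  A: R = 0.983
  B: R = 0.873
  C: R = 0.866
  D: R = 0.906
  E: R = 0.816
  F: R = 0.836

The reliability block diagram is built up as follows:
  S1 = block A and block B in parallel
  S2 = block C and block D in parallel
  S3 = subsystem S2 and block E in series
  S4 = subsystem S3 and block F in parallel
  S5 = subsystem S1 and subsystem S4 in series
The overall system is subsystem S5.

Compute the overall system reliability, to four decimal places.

Parallel (A and B): 1 − (1 − 0.983000)(1 − 0.873000) = 0.997841
Parallel (C and D): 1 − (1 − 0.866000)(1 − 0.906000) = 0.987404
Series ([0.987404] and E): 0.987404 × 0.816000 = 0.805722
Parallel ([0.805722] and F): 1 − (1 − 0.805722)(1 − 0.836000) = 0.968138
Series ([0.997841] and [0.968138]): 0.997841 × 0.968138 = 0.9660

0.9660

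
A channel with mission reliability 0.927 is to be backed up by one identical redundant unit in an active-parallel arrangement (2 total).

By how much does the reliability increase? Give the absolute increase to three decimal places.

R_before = 0.927
R_after = 1 − (1 − 0.927)^2 = 0.995
ΔR = 0.995 − 0.927 = 0.068

0.068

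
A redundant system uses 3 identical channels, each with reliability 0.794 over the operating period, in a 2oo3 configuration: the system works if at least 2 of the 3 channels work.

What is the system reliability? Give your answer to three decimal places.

R = Σ_{i=2}^{3} C(3,i) p^i (1−p)^{3−i} with p = 0.794
C(3,2)·0.794^2·0.206^1 = 0.38961
C(3,3)·0.794^3·0.206^0 = 0.50057
Sum = 0.890

0.890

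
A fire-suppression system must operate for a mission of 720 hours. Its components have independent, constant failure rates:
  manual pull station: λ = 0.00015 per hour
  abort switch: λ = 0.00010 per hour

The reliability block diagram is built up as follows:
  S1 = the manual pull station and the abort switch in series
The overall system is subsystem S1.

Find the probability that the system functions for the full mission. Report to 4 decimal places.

0.8353

R(manual pull station) = exp(−0.00015 × 720) = 0.897628
R(abort switch) = exp(−0.00010 × 720) = 0.930531
Series (manual pull station and abort switch): 0.897628 × 0.930531 = 0.8353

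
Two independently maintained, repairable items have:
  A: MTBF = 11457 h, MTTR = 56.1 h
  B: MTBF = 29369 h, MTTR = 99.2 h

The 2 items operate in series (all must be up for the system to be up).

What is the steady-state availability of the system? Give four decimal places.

0.9918

A(A) = MTBF/(MTBF+MTTR) = 11457/(11457+56.1) = 0.995127
A(B) = MTBF/(MTBF+MTTR) = 29369/(29369+99.2) = 0.996634
Series availability: 0.995127 × 0.996634 = 0.9918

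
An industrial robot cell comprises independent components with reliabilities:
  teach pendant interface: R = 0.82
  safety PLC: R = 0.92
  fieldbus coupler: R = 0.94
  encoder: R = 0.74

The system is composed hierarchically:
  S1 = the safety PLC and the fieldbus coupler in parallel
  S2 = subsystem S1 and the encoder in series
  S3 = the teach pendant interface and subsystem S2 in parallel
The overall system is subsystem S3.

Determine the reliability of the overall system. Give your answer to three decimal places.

0.953

Parallel (safety PLC and fieldbus coupler): 1 − (1 − 0.92000)(1 − 0.94000) = 0.99520
Series ([0.99520] and encoder): 0.99520 × 0.74000 = 0.73645
Parallel (teach pendant interface and [0.73645]): 1 − (1 − 0.82000)(1 − 0.73645) = 0.953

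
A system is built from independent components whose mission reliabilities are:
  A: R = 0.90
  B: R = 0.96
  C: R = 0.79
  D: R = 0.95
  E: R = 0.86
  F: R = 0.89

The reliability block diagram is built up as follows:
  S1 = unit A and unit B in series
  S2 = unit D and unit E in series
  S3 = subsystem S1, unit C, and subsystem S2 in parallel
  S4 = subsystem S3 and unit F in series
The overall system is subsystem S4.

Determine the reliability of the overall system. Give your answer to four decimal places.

Series (A and B): 0.900000 × 0.960000 = 0.864000
Series (D and E): 0.950000 × 0.860000 = 0.817000
Parallel ([0.864000], C, and [0.817000]): 1 − (1 − 0.864000)(1 − 0.790000)(1 − 0.817000) = 0.994774
Series ([0.994774] and F): 0.994774 × 0.890000 = 0.8853

0.8853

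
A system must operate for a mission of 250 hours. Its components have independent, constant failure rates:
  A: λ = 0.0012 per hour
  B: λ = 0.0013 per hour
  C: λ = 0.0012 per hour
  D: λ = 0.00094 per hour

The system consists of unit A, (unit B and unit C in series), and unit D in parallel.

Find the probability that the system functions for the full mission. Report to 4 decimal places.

R(A) = exp(−0.0012 × 250) = 0.740818
R(B) = exp(−0.0013 × 250) = 0.722527
R(C) = exp(−0.0012 × 250) = 0.740818
R(D) = exp(−0.00094 × 250) = 0.790571
Series (B and C): 0.722527 × 0.740818 = 0.535261
Parallel (A, [0.535261], and D): 1 − (1 − 0.740818)(1 − 0.535261)(1 − 0.790571) = 0.9748

0.9748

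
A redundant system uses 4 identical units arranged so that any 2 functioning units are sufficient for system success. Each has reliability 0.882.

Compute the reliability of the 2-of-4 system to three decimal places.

0.994

R = Σ_{i=2}^{4} C(4,i) p^i (1−p)^{4−i} with p = 0.882
C(4,2)·0.882^2·0.118^2 = 0.06499
C(4,3)·0.882^3·0.118^1 = 0.32385
C(4,4)·0.882^4·0.118^0 = 0.60517
Sum = 0.994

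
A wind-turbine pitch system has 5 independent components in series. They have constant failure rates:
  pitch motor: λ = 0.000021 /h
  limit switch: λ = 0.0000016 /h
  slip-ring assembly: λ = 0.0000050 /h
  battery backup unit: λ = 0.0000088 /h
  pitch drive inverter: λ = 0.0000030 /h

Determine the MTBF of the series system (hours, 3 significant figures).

25400

Series of exponential components: λ_sys = Σ λ_i
λ_sys = 0.000021 + 0.0000016 + 0.0000050 + 0.0000088 + 0.0000030 = 3.9400e-05 /h
MTBF = 1 / λ_sys = 25400 h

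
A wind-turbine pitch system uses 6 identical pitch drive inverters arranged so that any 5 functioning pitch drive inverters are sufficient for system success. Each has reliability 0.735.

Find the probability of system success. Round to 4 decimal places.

0.4987

R = Σ_{i=5}^{6} C(6,i) p^i (1−p)^{6−i} with p = 0.735
C(6,5)·0.735^5·0.265^1 = 0.341062
C(6,6)·0.735^6·0.265^0 = 0.157661
Sum = 0.4987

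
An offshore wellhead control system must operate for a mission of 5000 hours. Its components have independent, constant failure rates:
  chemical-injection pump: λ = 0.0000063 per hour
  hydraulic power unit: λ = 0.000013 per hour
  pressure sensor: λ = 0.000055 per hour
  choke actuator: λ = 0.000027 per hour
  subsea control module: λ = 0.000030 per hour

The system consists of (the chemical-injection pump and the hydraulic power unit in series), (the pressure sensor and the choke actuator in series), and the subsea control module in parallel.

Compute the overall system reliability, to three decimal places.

0.996

R(chemical-injection pump) = exp(−0.0000063 × 5000) = 0.96899
R(hydraulic power unit) = exp(−0.000013 × 5000) = 0.93707
R(pressure sensor) = exp(−0.000055 × 5000) = 0.75957
R(choke actuator) = exp(−0.000027 × 5000) = 0.87372
R(subsea control module) = exp(−0.000030 × 5000) = 0.86071
Series (chemical-injection pump and hydraulic power unit): 0.96899 × 0.93707 = 0.90801
Series (pressure sensor and choke actuator): 0.75957 × 0.87372 = 0.66365
Parallel ([0.90801], [0.66365], and subsea control module): 1 − (1 − 0.90801)(1 − 0.66365)(1 − 0.86071) = 0.996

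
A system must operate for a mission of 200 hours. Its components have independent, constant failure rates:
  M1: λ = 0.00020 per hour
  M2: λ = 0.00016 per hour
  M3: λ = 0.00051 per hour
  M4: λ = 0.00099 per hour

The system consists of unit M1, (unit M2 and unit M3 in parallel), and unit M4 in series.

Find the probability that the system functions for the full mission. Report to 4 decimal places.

0.7858

R(M1) = exp(−0.00020 × 200) = 0.960789
R(M2) = exp(−0.00016 × 200) = 0.968507
R(M3) = exp(−0.00051 × 200) = 0.903030
R(M4) = exp(−0.00099 × 200) = 0.820370
Parallel (M2 and M3): 1 − (1 − 0.968507)(1 − 0.903030) = 0.996946
Series (M1, [0.996946], and M4): 0.960789 × 0.996946 × 0.820370 = 0.7858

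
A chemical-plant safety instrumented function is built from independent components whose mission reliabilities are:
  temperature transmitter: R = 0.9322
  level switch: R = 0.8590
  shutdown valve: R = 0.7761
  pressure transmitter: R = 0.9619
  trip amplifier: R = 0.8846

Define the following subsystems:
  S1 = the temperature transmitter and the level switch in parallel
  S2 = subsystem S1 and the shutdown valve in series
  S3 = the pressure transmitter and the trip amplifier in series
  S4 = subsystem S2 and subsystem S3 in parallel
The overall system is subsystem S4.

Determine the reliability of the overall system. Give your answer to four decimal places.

0.9655

Parallel (temperature transmitter and level switch): 1 − (1 − 0.932200)(1 − 0.859000) = 0.990440
Series ([0.990440] and shutdown valve): 0.990440 × 0.776100 = 0.768680
Series (pressure transmitter and trip amplifier): 0.961900 × 0.884600 = 0.850897
Parallel ([0.768680] and [0.850897]): 1 − (1 − 0.768680)(1 − 0.850897) = 0.9655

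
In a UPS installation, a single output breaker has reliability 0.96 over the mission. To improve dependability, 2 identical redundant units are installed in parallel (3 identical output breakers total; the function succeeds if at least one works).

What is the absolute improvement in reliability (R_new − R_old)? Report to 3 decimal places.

0.040

R_before = 0.96
R_after = 1 − (1 − 0.96)^3 = 1.000
ΔR = 1.000 − 0.96 = 0.040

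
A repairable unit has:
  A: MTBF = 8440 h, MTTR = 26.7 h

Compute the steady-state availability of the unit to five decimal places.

0.99685

A(A) = MTBF/(MTBF+MTTR) = 8440/(8440+26.7) = 0.99685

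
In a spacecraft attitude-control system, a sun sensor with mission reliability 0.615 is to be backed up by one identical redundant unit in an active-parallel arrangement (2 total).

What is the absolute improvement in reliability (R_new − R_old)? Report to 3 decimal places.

0.237

R_before = 0.615
R_after = 1 − (1 − 0.615)^2 = 0.852
ΔR = 0.852 − 0.615 = 0.237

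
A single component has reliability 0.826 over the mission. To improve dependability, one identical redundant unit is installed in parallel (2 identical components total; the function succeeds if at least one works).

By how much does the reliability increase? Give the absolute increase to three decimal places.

0.144

R_before = 0.826
R_after = 1 − (1 − 0.826)^2 = 0.970
ΔR = 0.970 − 0.826 = 0.144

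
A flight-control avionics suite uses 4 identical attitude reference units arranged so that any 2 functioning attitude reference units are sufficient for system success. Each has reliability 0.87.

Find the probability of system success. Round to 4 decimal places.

0.9921

R = Σ_{i=2}^{4} C(4,i) p^i (1−p)^{4−i} with p = 0.87
C(4,2)·0.87^2·0.13^2 = 0.076750
C(4,3)·0.87^3·0.13^1 = 0.342422
C(4,4)·0.87^4·0.13^0 = 0.572898
Sum = 0.9921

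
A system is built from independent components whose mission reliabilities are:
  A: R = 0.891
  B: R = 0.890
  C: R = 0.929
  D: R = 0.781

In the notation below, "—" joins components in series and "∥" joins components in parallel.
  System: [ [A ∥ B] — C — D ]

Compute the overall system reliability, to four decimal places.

Parallel (A and B): 1 − (1 − 0.891000)(1 − 0.890000) = 0.988010
Series ([0.988010], C, and D): 0.988010 × 0.929000 × 0.781000 = 0.7168

0.7168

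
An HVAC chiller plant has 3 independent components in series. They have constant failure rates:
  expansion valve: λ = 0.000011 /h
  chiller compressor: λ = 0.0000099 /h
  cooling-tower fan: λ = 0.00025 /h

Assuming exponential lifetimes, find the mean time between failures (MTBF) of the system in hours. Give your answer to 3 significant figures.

3690

Series of exponential components: λ_sys = Σ λ_i
λ_sys = 0.000011 + 0.0000099 + 0.00025 = 2.7090e-04 /h
MTBF = 1 / λ_sys = 3690 h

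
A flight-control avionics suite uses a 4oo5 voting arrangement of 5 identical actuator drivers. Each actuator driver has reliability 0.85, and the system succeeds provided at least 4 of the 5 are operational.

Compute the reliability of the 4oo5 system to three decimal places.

R = Σ_{i=4}^{5} C(5,i) p^i (1−p)^{5−i} with p = 0.85
C(5,4)·0.85^4·0.15^1 = 0.39150
C(5,5)·0.85^5·0.15^0 = 0.44371
Sum = 0.835

0.835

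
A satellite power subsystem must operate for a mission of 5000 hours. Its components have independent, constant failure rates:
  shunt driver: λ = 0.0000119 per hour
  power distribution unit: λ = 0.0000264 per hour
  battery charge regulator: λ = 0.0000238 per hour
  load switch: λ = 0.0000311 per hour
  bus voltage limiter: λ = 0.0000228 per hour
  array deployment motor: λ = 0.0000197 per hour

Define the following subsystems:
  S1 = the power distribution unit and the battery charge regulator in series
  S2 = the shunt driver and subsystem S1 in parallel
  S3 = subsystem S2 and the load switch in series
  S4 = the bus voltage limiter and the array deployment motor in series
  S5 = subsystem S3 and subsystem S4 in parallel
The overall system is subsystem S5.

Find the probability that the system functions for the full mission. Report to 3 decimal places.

R(shunt driver) = exp(−0.0000119 × 5000) = 0.94224
R(power distribution unit) = exp(−0.0000264 × 5000) = 0.87634
R(battery charge regulator) = exp(−0.0000238 × 5000) = 0.88781
R(load switch) = exp(−0.0000311 × 5000) = 0.85599
R(bus voltage limiter) = exp(−0.0000228 × 5000) = 0.89226
R(array deployment motor) = exp(−0.0000197 × 5000) = 0.90620
Series (power distribution unit and battery charge regulator): 0.87634 × 0.88781 = 0.77802
Parallel (shunt driver and [0.77802]): 1 − (1 − 0.94224)(1 − 0.77802) = 0.98718
Series ([0.98718] and load switch): 0.98718 × 0.85599 = 0.84502
Series (bus voltage limiter and array deployment motor): 0.89226 × 0.90620 = 0.80857
Parallel ([0.84502] and [0.80857]): 1 − (1 − 0.84502)(1 − 0.80857) = 0.970

0.970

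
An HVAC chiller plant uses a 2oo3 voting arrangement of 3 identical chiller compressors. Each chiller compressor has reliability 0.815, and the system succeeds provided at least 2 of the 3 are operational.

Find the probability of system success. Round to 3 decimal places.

0.910

R = Σ_{i=2}^{3} C(3,i) p^i (1−p)^{3−i} with p = 0.815
C(3,2)·0.815^2·0.185^1 = 0.36864
C(3,3)·0.815^3·0.185^0 = 0.54134
Sum = 0.910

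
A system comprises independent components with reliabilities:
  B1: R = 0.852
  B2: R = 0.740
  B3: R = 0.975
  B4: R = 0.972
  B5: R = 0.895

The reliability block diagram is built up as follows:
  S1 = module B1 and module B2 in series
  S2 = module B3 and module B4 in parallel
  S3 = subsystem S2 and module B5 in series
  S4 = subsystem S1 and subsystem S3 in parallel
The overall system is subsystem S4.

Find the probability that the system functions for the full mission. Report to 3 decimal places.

0.961

Series (B1 and B2): 0.85200 × 0.74000 = 0.63048
Parallel (B3 and B4): 1 − (1 − 0.97500)(1 − 0.97200) = 0.99930
Series ([0.99930] and B5): 0.99930 × 0.89500 = 0.89437
Parallel ([0.63048] and [0.89437]): 1 − (1 − 0.63048)(1 − 0.89437) = 0.961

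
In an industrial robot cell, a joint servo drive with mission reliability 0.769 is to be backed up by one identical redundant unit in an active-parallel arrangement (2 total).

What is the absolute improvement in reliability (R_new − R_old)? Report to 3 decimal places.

0.178

R_before = 0.769
R_after = 1 − (1 − 0.769)^2 = 0.947
ΔR = 0.947 − 0.769 = 0.178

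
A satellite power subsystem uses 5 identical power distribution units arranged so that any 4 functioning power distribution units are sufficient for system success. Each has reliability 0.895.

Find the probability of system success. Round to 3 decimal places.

0.911

R = Σ_{i=4}^{5} C(5,i) p^i (1−p)^{5−i} with p = 0.895
C(5,4)·0.895^4·0.105^1 = 0.33686
C(5,5)·0.895^5·0.105^0 = 0.57427
Sum = 0.911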